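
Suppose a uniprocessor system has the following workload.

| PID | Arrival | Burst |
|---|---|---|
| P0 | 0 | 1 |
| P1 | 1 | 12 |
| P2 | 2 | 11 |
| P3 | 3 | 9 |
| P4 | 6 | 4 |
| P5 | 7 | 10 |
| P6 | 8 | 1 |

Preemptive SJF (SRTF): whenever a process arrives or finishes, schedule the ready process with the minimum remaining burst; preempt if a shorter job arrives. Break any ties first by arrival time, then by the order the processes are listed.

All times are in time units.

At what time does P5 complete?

Schedule: | P0 0-1 | P1 1-3 | P3 3-6 | P4 6-8 | P6 8-9 | P4 9-11 | P3 11-17 | P1 17-27 | P5 27-37 | P2 37-48 |
Completion: P0=1  P1=27  P2=48  P3=17  P4=11  P5=37  P6=9
Turnaround (C−A): P0=1  P1=26  P2=46  P3=14  P4=5  P5=30  P6=1

37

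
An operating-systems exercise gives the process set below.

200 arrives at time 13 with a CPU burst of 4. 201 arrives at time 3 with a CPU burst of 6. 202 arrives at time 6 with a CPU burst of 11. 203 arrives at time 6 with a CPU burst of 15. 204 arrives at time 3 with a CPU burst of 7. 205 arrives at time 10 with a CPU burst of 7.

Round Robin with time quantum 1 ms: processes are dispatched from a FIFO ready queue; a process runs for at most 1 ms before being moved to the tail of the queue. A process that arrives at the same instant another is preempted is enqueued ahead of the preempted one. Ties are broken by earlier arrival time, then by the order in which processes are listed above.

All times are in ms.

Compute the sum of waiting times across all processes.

148

Timeline: | idle 0-3 | 201 3-4 | 204 4-5 | 201 5-6 | 204 6-7 | 202 7-8 | 203 8-9 | 201 9-10 | 204 10-11 | 202 11-12 | 203 12-13 | 205 13-14 | 201 14-15 | 204 15-16 | 202 16-17 | 200 17-18 | 203 18-19 | 205 19-20 | 201 20-21 | 204 21-22 | 202 22-23 | 200 23-24 | 203 24-25 | 205 25-26 | 201 26-27 | 204 27-28 | 202 28-29 | 200 29-30 | 203 30-31 | 205 31-32 | 204 32-33 | 202 33-34 | 200 34-35 | 203 35-36 | 205 36-37 | 202 37-38 | 203 38-39 | 205 39-40 | 202 40-41 | 203 41-42 | 205 42-43 | 202 43-44 | 203 44-45 | 202 45-46 | 203 46-47 | 202 47-48 | 203 48-53 |
Completion: 200=35  201=27  202=48  203=53  204=33  205=43
Turnaround (C−A): 200=22  201=24  202=42  203=47  204=30  205=33
Waiting = turnaround − burst: 200=18, 201=18, 202=31, 203=32, 204=23, 205=26
Total waiting = 18 + 18 + 31 + 32 + 23 + 26 = 148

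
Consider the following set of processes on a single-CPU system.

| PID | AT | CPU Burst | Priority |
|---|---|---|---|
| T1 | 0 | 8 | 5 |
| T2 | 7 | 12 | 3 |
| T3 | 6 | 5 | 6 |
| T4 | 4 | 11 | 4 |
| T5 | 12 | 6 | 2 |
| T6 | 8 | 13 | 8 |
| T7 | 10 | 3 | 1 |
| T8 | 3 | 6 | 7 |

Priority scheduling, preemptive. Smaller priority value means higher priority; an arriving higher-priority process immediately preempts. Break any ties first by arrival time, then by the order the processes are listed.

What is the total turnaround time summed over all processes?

Schedule: | T1 0-4 | T4 4-7 | T2 7-10 | T7 10-13 | T5 13-19 | T2 19-28 | T4 28-36 | T1 36-40 | T3 40-45 | T8 45-51 | T6 51-64 |
Completion: T1=40  T2=28  T3=45  T4=36  T5=19  T6=64  T7=13  T8=51
Turnaround = completion − arrival: T1=40, T2=21, T3=39, T4=32, T5=7, T6=56, T7=3, T8=48
Total turnaround = 40 + 21 + 39 + 32 + 7 + 56 + 3 + 48 = 246

246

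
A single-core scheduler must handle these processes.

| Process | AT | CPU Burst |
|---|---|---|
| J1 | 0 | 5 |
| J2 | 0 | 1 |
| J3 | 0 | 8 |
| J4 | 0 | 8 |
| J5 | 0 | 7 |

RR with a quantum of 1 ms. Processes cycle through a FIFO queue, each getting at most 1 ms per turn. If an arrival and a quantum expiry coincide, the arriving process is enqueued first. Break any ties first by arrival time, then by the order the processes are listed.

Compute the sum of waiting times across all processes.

75

Schedule: | J1 0-1 | J2 1-2 | J3 2-3 | J4 3-4 | J5 4-5 | J1 5-6 | J3 6-7 | J4 7-8 | J5 8-9 | J1 9-10 | J3 10-11 | J4 11-12 | J5 12-13 | J1 13-14 | J3 14-15 | J4 15-16 | J5 16-17 | J1 17-18 | J3 18-19 | J4 19-20 | J5 20-21 | J3 21-22 | J4 22-23 | J5 23-24 | J3 24-25 | J4 25-26 | J5 26-27 | J3 27-28 | J4 28-29 |
Completion: J1=18  J2=2  J3=28  J4=29  J5=27
Turnaround (C−A): J1=18  J2=2  J3=28  J4=29  J5=27
Waiting = turnaround − burst: J1=13, J2=1, J3=20, J4=21, J5=20
Total waiting = 13 + 1 + 20 + 21 + 20 = 75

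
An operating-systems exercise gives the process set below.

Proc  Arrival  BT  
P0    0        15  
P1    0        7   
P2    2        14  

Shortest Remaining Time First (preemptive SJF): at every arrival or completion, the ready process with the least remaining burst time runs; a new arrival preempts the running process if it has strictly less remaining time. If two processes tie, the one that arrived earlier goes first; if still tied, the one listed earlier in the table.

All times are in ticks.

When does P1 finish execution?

Schedule: | P1 0-7 | P2 7-21 | P0 21-36 |
Completion: P0=36  P1=7  P2=21
Turnaround (C−A): P0=36  P1=7  P2=19

7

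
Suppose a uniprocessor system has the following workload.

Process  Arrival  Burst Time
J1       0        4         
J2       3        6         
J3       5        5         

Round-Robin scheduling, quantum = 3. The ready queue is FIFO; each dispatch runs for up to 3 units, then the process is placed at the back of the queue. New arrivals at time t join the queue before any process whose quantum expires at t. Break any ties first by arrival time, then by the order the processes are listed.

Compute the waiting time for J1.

3

Schedule: | J1 0-3 | J2 3-6 | J1 6-7 | J3 7-10 | J2 10-13 | J3 13-15 |
Completion: J1=7  J2=13  J3=15
Waiting(J1) = turnaround − burst = 7 − 4 = 3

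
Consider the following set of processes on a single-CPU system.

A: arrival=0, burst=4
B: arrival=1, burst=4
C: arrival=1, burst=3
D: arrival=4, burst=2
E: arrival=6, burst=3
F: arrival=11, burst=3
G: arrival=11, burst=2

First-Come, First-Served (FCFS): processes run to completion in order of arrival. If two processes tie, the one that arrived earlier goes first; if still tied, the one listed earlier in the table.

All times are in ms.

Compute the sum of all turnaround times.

58

Gantt: | A 0-4 | B 4-8 | C 8-11 | D 11-13 | E 13-16 | F 16-19 | G 19-21 |
Completion: A=4  B=8  C=11  D=13  E=16  F=19  G=21
Turnaround = completion − arrival: A=4, B=7, C=10, D=9, E=10, F=8, G=10
Total turnaround = 4 + 7 + 10 + 9 + 10 + 8 + 10 = 58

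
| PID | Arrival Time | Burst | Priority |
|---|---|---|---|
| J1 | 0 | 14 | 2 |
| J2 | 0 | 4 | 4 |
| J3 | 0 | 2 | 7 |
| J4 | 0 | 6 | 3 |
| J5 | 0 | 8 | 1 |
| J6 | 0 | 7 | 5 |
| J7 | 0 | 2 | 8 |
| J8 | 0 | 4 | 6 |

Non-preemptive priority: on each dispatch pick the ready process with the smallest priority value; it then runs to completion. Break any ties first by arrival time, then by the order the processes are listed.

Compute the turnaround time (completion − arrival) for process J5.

Timeline: | J5 0-8 | J1 8-22 | J4 22-28 | J2 28-32 | J6 32-39 | J8 39-43 | J3 43-45 | J7 45-47 |
Completion: J1=22  J2=32  J3=45  J4=28  J5=8  J6=39  J7=47  J8=43
Turnaround(J5) = completion − arrival = 8 − 0 = 8

8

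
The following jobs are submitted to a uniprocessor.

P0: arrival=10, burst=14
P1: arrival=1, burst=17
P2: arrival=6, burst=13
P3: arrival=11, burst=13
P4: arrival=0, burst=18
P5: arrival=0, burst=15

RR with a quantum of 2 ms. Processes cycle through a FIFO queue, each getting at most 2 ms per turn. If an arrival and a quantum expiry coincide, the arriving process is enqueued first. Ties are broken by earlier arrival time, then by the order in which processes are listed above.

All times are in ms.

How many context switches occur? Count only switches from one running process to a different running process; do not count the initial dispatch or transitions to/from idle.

Schedule: | P4 0-2 | P5 2-4 | P1 4-6 | P4 6-8 | P5 8-10 | P2 10-12 | P1 12-14 | P4 14-16 | P0 16-18 | P5 18-20 | P3 20-22 | P2 22-24 | P1 24-26 | P4 26-28 | P0 28-30 | P5 30-32 | P3 32-34 | P2 34-36 | P1 36-38 | P4 38-40 | P0 40-42 | P5 42-44 | P3 44-46 | P2 46-48 | P1 48-50 | P4 50-52 | P0 52-54 | P5 54-56 | P3 56-58 | P2 58-60 | P1 60-62 | P4 62-64 | P0 64-66 | P5 66-68 | P3 68-70 | P2 70-72 | P1 72-74 | P4 74-76 | P0 76-78 | P5 78-79 | P3 79-81 | P2 81-82 | P1 82-84 | P4 84-86 | P0 86-88 | P3 88-89 | P1 89-90 |
Completion: P0=88  P1=90  P2=82  P3=89  P4=86  P5=79
Turnaround (C−A): P0=78  P1=89  P2=76  P3=78  P4=86  P5=79

46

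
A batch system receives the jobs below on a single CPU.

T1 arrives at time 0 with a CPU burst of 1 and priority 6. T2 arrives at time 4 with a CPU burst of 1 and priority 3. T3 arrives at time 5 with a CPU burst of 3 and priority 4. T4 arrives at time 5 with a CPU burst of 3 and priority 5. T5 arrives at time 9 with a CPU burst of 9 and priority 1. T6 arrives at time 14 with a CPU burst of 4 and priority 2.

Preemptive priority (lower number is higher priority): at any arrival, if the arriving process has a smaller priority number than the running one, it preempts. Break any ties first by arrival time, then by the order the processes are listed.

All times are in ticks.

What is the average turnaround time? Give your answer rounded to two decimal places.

6.83

Timeline: | T1 0-1 | idle 1-4 | T2 4-5 | T3 5-8 | T4 8-9 | T5 9-18 | T6 18-22 | T4 22-24 |
Completion: T1=1  T2=5  T3=8  T4=24  T5=18  T6=22
Turnaround times: T1=1, T2=1, T3=3, T4=19, T5=9, T6=8
Average turnaround = (1+1+3+19+9+8) / 6 = 41/6 = 6.83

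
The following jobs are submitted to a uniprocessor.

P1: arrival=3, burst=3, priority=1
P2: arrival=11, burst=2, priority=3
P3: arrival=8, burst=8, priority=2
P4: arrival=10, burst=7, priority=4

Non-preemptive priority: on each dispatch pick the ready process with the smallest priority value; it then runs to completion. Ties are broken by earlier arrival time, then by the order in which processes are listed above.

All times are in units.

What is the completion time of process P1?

6

Schedule: | idle 0-3 | P1 3-6 | idle 6-8 | P3 8-16 | P2 16-18 | P4 18-25 |
Completion: P1=6  P2=18  P3=16  P4=25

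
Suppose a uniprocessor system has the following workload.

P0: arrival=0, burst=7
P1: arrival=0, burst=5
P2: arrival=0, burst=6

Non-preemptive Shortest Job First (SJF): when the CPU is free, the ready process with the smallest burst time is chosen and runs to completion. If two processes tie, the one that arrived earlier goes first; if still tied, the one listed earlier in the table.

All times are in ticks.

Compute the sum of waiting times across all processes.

Schedule: | P1 0-5 | P2 5-11 | P0 11-18 |
Completion: P0=18  P1=5  P2=11
Waiting = turnaround − burst: P0=11, P1=0, P2=5
Total waiting = 11 + 0 + 5 = 16

16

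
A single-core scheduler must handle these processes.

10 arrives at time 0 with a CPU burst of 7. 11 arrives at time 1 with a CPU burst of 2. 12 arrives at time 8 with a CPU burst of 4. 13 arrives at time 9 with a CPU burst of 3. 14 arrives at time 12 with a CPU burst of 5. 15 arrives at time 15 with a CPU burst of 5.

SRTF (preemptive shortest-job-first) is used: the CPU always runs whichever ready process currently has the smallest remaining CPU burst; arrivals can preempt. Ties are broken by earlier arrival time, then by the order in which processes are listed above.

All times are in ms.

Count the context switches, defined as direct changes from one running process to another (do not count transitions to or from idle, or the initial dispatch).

6

Schedule: | 10 0-1 | 11 1-3 | 10 3-9 | 13 9-12 | 12 12-16 | 14 16-21 | 15 21-26 |
Completion: 10=9  11=3  12=16  13=12  14=21  15=26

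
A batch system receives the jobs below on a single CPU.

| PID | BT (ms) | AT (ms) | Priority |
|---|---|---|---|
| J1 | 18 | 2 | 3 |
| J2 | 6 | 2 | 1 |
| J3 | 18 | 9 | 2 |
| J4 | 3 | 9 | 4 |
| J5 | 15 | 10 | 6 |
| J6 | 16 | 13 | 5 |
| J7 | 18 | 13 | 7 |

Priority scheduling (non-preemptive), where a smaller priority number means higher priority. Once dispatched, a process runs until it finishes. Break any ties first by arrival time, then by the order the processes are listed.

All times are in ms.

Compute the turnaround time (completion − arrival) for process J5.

Gantt: | idle 0-2 | J2 2-8 | J1 8-26 | J3 26-44 | J4 44-47 | J6 47-63 | J5 63-78 | J7 78-96 |
Completion: J1=26  J2=8  J3=44  J4=47  J5=78  J6=63  J7=96
Turnaround (C−A): J1=24  J2=6  J3=35  J4=38  J5=68  J6=50  J7=83
Turnaround(J5) = completion − arrival = 78 − 10 = 68

68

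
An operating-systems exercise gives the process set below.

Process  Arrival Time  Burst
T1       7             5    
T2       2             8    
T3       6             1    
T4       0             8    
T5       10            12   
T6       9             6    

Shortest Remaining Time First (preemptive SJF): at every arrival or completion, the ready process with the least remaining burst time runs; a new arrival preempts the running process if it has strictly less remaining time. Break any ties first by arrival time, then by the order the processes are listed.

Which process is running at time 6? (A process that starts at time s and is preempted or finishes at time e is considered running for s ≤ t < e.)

Schedule: | T4 0-6 | T3 6-7 | T4 7-9 | T1 9-14 | T6 14-20 | T2 20-28 | T5 28-40 |
Completion: T1=14  T2=28  T3=7  T4=9  T5=40  T6=20
Turnaround (C−A): T1=7  T2=26  T3=1  T4=9  T5=30  T6=11

T3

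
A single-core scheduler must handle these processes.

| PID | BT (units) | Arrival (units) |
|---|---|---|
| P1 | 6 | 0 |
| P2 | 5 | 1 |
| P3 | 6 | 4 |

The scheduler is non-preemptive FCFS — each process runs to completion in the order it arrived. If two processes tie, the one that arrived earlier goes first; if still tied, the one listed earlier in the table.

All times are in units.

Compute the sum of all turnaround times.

29

Gantt: | P1 0-6 | P2 6-11 | P3 11-17 |
Completion: P1=6  P2=11  P3=17
Turnaround (C−A): P1=6  P2=10  P3=13
Turnaround = completion − arrival: P1=6, P2=10, P3=13
Total turnaround = 6 + 10 + 13 = 29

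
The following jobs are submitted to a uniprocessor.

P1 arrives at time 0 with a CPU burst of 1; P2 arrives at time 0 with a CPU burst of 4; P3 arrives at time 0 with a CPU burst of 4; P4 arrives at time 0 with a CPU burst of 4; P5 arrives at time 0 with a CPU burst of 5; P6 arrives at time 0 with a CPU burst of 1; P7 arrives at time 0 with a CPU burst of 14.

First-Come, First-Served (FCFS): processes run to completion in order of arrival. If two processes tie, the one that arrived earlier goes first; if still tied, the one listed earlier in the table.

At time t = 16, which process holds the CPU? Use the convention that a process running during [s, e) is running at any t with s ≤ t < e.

P5

Schedule: | P1 0-1 | P2 1-5 | P3 5-9 | P4 9-13 | P5 13-18 | P6 18-19 | P7 19-33 |
Completion: P1=1  P2=5  P3=9  P4=13  P5=18  P6=19  P7=33
Turnaround (C−A): P1=1  P2=5  P3=9  P4=13  P5=18  P6=19  P7=33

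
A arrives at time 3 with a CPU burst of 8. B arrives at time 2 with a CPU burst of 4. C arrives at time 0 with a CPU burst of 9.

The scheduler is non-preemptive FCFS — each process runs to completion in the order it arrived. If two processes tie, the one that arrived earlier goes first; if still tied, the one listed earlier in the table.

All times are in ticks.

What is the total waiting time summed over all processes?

Gantt: | C 0-9 | B 9-13 | A 13-21 |
Completion: A=21  B=13  C=9
Waiting = turnaround − burst: A=10, B=7, C=0
Total waiting = 10 + 7 + 0 = 17

17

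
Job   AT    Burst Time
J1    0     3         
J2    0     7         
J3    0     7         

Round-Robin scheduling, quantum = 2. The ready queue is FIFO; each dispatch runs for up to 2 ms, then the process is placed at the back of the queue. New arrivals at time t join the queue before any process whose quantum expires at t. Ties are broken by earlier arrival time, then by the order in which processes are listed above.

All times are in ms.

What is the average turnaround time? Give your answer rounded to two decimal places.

13.33

Gantt: | J1 0-2 | J2 2-4 | J3 4-6 | J1 6-7 | J2 7-9 | J3 9-11 | J2 11-13 | J3 13-15 | J2 15-16 | J3 16-17 |
Completion: J1=7  J2=16  J3=17
Turnaround times: J1=7, J2=16, J3=17
Average turnaround = (7+16+17) / 3 = 40/3 = 13.33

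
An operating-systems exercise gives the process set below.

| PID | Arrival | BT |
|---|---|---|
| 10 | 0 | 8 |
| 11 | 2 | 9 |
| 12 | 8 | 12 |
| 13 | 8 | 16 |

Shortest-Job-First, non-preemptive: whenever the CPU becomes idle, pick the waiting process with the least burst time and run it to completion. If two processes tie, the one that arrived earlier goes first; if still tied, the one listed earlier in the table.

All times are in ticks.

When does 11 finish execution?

Timeline: | 10 0-8 | 11 8-17 | 12 17-29 | 13 29-45 |
Completion: 10=8  11=17  12=29  13=45
Turnaround (C−A): 10=8  11=15  12=21  13=37

17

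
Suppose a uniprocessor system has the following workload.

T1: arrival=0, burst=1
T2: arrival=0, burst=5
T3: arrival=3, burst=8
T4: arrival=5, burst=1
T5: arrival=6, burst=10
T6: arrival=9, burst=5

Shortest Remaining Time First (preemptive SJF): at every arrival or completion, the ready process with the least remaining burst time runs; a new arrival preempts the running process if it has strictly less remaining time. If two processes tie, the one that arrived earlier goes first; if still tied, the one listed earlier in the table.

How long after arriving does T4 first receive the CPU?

1

Timeline: | T1 0-1 | T2 1-6 | T4 6-7 | T3 7-9 | T6 9-14 | T3 14-20 | T5 20-30 |
Completion: T1=1  T2=6  T3=20  T4=7  T5=30  T6=14
Response(T4) = first start − arrival = 6 − 5 = 1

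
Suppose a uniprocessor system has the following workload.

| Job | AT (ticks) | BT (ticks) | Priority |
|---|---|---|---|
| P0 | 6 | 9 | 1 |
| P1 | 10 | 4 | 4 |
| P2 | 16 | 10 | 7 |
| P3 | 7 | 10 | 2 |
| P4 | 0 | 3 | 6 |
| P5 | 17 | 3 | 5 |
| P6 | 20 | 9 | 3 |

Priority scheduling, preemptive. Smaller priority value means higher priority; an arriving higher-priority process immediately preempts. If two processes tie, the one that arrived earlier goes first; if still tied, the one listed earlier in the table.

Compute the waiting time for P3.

Gantt: | P4 0-3 | idle 3-6 | P0 6-15 | P3 15-25 | P6 25-34 | P1 34-38 | P5 38-41 | P2 41-51 |
Completion: P0=15  P1=38  P2=51  P3=25  P4=3  P5=41  P6=34
Waiting(P3) = turnaround − burst = 18 − 10 = 8

8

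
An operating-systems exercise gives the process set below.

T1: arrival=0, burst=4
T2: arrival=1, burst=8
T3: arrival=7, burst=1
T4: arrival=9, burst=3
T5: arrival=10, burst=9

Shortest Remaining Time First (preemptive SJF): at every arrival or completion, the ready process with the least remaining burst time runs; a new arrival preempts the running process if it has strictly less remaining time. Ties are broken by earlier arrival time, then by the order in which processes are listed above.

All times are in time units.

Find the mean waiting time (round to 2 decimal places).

2.60

Gantt: | T1 0-4 | T2 4-7 | T3 7-8 | T2 8-9 | T4 9-12 | T2 12-16 | T5 16-25 |
Completion: T1=4  T2=16  T3=8  T4=12  T5=25
Turnaround (C−A): T1=4  T2=15  T3=1  T4=3  T5=15
Waiting times: T1=0, T2=7, T3=0, T4=0, T5=6
Average waiting = (0+7+0+0+6) / 5 = 13/5 = 2.60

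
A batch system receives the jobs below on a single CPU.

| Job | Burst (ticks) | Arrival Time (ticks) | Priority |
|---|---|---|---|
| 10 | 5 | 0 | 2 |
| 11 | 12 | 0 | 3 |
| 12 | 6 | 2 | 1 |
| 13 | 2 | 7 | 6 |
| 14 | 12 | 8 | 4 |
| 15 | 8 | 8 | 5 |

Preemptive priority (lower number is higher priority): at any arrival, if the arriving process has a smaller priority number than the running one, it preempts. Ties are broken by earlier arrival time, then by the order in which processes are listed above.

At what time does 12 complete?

8

Timeline: | 10 0-2 | 12 2-8 | 10 8-11 | 11 11-23 | 14 23-35 | 15 35-43 | 13 43-45 |
Completion: 10=11  11=23  12=8  13=45  14=35  15=43
Turnaround (C−A): 10=11  11=23  12=6  13=38  14=27  15=35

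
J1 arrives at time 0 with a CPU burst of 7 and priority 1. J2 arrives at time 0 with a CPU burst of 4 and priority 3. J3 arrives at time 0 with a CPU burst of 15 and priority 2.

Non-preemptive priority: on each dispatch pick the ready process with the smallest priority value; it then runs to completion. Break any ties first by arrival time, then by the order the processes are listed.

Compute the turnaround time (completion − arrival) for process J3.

Schedule: | J1 0-7 | J3 7-22 | J2 22-26 |
Completion: J1=7  J2=26  J3=22
Turnaround(J3) = completion − arrival = 22 − 0 = 22

22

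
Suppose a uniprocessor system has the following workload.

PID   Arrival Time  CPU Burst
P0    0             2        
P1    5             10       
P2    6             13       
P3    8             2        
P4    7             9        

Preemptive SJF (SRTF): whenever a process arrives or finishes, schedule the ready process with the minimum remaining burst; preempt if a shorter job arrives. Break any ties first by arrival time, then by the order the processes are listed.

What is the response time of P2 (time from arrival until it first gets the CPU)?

20

Schedule: | P0 0-2 | idle 2-5 | P1 5-8 | P3 8-10 | P1 10-17 | P4 17-26 | P2 26-39 |
Completion: P0=2  P1=17  P2=39  P3=10  P4=26
Response(P2) = first start − arrival = 26 − 6 = 20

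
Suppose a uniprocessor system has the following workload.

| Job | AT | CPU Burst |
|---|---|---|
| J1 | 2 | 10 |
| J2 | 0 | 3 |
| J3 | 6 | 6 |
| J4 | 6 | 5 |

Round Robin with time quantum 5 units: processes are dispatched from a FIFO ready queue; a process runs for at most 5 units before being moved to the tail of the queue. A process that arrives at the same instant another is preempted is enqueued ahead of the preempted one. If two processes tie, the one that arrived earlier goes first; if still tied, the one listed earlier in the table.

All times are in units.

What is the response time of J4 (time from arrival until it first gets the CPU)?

7

Schedule: | J2 0-3 | J1 3-8 | J3 8-13 | J4 13-18 | J1 18-23 | J3 23-24 |
Completion: J1=23  J2=3  J3=24  J4=18
Response(J4) = first start − arrival = 13 − 6 = 7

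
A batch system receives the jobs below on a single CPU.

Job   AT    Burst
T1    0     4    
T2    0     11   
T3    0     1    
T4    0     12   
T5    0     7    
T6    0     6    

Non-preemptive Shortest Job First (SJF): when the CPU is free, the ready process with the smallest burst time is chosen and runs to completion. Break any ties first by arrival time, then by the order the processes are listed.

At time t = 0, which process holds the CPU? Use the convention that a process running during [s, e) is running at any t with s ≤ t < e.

Timeline: | T3 0-1 | T1 1-5 | T6 5-11 | T5 11-18 | T2 18-29 | T4 29-41 |
Completion: T1=5  T2=29  T3=1  T4=41  T5=18  T6=11
Turnaround (C−A): T1=5  T2=29  T3=1  T4=41  T5=18  T6=11

T3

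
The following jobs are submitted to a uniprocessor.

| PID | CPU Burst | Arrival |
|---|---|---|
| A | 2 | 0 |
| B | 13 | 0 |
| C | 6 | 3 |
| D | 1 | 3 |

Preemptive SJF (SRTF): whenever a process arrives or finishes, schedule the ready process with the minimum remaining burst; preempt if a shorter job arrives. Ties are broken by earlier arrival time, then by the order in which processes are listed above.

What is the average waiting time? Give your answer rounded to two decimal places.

2.50

Timeline: | A 0-2 | B 2-3 | D 3-4 | C 4-10 | B 10-22 |
Completion: A=2  B=22  C=10  D=4
Waiting times: A=0, B=9, C=1, D=0
Average waiting = (0+9+1+0) / 4 = 10/4 = 2.50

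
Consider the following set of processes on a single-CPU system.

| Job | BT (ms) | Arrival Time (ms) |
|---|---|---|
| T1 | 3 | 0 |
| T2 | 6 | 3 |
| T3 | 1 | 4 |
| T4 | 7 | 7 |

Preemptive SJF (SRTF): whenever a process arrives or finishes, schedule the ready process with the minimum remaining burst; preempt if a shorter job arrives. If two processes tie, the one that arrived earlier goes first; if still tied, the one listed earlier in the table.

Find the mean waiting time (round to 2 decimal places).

1.00

Schedule: | T1 0-3 | T2 3-4 | T3 4-5 | T2 5-10 | T4 10-17 |
Completion: T1=3  T2=10  T3=5  T4=17
Turnaround (C−A): T1=3  T2=7  T3=1  T4=10
Waiting times: T1=0, T2=1, T3=0, T4=3
Average waiting = (0+1+0+3) / 4 = 4/4 = 1.00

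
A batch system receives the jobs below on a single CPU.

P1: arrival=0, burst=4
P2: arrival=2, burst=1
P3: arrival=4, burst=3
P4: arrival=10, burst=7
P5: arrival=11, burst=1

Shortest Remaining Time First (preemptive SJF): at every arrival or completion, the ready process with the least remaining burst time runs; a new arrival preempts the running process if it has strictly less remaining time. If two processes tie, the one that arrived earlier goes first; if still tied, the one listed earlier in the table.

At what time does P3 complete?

Timeline: | P1 0-2 | P2 2-3 | P1 3-5 | P3 5-8 | idle 8-10 | P4 10-11 | P5 11-12 | P4 12-18 |
Completion: P1=5  P2=3  P3=8  P4=18  P5=12
Turnaround (C−A): P1=5  P2=1  P3=4  P4=8  P5=1

8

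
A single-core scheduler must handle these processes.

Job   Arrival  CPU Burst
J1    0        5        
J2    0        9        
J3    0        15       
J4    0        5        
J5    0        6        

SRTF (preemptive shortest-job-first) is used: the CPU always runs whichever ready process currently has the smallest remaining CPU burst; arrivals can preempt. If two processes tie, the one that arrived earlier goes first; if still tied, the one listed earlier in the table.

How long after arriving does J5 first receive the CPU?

10

Schedule: | J1 0-5 | J4 5-10 | J5 10-16 | J2 16-25 | J3 25-40 |
Completion: J1=5  J2=25  J3=40  J4=10  J5=16
Turnaround (C−A): J1=5  J2=25  J3=40  J4=10  J5=16
Response(J5) = first start − arrival = 10 − 0 = 10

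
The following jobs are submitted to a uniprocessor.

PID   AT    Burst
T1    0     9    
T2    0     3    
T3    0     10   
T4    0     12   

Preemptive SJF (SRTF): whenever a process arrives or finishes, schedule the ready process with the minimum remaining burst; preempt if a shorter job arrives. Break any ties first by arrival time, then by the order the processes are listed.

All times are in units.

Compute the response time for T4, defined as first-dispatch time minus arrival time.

Gantt: | T2 0-3 | T1 3-12 | T3 12-22 | T4 22-34 |
Completion: T1=12  T2=3  T3=22  T4=34
Turnaround (C−A): T1=12  T2=3  T3=22  T4=34
Response(T4) = first start − arrival = 22 − 0 = 22

22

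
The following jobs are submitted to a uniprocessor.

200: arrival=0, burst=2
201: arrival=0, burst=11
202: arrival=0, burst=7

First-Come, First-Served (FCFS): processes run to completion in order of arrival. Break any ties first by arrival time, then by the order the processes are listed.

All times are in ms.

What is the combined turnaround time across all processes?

Gantt: | 200 0-2 | 201 2-13 | 202 13-20 |
Completion: 200=2  201=13  202=20
Turnaround = completion − arrival: 200=2, 201=13, 202=20
Total turnaround = 2 + 13 + 20 = 35

35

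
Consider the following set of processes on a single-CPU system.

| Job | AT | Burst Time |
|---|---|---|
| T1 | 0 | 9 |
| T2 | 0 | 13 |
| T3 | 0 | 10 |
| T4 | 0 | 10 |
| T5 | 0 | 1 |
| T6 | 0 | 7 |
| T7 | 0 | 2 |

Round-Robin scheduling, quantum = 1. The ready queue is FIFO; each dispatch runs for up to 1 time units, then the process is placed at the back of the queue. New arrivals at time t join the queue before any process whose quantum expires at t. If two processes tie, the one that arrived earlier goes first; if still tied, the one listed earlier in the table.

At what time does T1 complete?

43

Timeline: | T1 0-1 | T2 1-2 | T3 2-3 | T4 3-4 | T5 4-5 | T6 5-6 | T7 6-7 | T1 7-8 | T2 8-9 | T3 9-10 | T4 10-11 | T6 11-12 | T7 12-13 | T1 13-14 | T2 14-15 | T3 15-16 | T4 16-17 | T6 17-18 | T1 18-19 | T2 19-20 | T3 20-21 | T4 21-22 | T6 22-23 | T1 23-24 | T2 24-25 | T3 25-26 | T4 26-27 | T6 27-28 | T1 28-29 | T2 29-30 | T3 30-31 | T4 31-32 | T6 32-33 | T1 33-34 | T2 34-35 | T3 35-36 | T4 36-37 | T6 37-38 | T1 38-39 | T2 39-40 | T3 40-41 | T4 41-42 | T1 42-43 | T2 43-44 | T3 44-45 | T4 45-46 | T2 46-47 | T3 47-48 | T4 48-49 | T2 49-52 |
Completion: T1=43  T2=52  T3=48  T4=49  T5=5  T6=38  T7=13
Turnaround (C−A): T1=43  T2=52  T3=48  T4=49  T5=5  T6=38  T7=13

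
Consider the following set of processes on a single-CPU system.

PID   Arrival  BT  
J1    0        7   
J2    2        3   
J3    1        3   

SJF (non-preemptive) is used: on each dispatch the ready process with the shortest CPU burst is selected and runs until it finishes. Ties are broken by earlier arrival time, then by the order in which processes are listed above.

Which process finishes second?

Gantt: | J1 0-7 | J3 7-10 | J2 10-13 |
Completion: J1=7  J2=13  J3=10
Finish order: J1 → J3 → J2

J3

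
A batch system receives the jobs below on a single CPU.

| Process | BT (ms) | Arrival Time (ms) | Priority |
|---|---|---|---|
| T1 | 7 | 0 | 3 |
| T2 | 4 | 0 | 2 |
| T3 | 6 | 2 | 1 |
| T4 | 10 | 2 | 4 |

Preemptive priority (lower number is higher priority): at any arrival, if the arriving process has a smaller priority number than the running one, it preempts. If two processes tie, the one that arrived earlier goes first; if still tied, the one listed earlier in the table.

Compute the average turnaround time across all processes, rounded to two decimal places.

Timeline: | T2 0-2 | T3 2-8 | T2 8-10 | T1 10-17 | T4 17-27 |
Completion: T1=17  T2=10  T3=8  T4=27
Turnaround (C−A): T1=17  T2=10  T3=6  T4=25
Turnaround times: T1=17, T2=10, T3=6, T4=25
Average turnaround = (17+10+6+25) / 4 = 58/4 = 14.50

14.50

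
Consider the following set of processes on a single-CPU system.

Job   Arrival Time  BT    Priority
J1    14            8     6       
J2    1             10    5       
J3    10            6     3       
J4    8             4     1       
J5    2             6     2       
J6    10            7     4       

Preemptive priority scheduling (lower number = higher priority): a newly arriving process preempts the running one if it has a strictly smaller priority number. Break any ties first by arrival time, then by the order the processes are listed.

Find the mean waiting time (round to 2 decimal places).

Schedule: | idle 0-1 | J2 1-2 | J5 2-8 | J4 8-12 | J3 12-18 | J6 18-25 | J2 25-34 | J1 34-42 |
Completion: J1=42  J2=34  J3=18  J4=12  J5=8  J6=25
Waiting times: J1=20, J2=23, J3=2, J4=0, J5=0, J6=8
Average waiting = (20+23+2+0+0+8) / 6 = 53/6 = 8.83

8.83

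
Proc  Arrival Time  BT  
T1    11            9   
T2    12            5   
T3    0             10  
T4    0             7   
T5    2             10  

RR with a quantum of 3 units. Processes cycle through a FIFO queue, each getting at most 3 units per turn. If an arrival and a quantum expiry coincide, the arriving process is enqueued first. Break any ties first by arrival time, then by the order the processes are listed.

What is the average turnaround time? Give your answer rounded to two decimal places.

Schedule: | T3 0-3 | T4 3-6 | T5 6-9 | T3 9-12 | T4 12-15 | T5 15-18 | T1 18-21 | T2 21-24 | T3 24-27 | T4 27-28 | T5 28-31 | T1 31-34 | T2 34-36 | T3 36-37 | T5 37-38 | T1 38-41 |
Completion: T1=41  T2=36  T3=37  T4=28  T5=38
Turnaround (C−A): T1=30  T2=24  T3=37  T4=28  T5=36
Turnaround times: T1=30, T2=24, T3=37, T4=28, T5=36
Average turnaround = (30+24+37+28+36) / 5 = 155/5 = 31.00

31.00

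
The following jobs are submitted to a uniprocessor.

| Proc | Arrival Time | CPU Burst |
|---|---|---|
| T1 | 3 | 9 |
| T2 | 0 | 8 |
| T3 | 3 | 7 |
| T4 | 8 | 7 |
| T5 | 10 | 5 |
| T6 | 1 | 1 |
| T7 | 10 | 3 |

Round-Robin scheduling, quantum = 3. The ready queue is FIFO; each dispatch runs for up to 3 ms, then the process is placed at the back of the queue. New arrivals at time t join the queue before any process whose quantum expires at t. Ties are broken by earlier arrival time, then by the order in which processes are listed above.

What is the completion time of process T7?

Timeline: | T2 0-3 | T6 3-4 | T1 4-7 | T3 7-10 | T2 10-13 | T1 13-16 | T4 16-19 | T5 19-22 | T7 22-25 | T3 25-28 | T2 28-30 | T1 30-33 | T4 33-36 | T5 36-38 | T3 38-39 | T4 39-40 |
Completion: T1=33  T2=30  T3=39  T4=40  T5=38  T6=4  T7=25

25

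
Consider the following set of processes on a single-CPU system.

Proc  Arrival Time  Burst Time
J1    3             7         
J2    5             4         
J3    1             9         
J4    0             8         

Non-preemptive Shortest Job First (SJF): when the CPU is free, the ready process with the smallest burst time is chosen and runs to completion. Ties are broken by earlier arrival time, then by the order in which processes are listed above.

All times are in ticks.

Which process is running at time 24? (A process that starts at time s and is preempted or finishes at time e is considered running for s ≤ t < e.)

J3

Gantt: | J4 0-8 | J2 8-12 | J1 12-19 | J3 19-28 |
Completion: J1=19  J2=12  J3=28  J4=8
Turnaround (C−A): J1=16  J2=7  J3=27  J4=8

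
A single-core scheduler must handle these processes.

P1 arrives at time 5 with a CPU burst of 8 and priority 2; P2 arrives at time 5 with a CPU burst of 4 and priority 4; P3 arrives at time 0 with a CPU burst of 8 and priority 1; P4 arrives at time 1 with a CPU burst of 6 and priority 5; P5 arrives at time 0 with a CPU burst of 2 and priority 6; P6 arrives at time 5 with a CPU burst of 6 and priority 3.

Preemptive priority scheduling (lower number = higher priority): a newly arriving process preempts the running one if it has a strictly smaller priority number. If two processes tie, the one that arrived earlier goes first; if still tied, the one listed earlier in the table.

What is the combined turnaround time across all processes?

122

Schedule: | P3 0-8 | P1 8-16 | P6 16-22 | P2 22-26 | P4 26-32 | P5 32-34 |
Completion: P1=16  P2=26  P3=8  P4=32  P5=34  P6=22
Turnaround = completion − arrival: P1=11, P2=21, P3=8, P4=31, P5=34, P6=17
Total turnaround = 11 + 21 + 8 + 31 + 34 + 17 = 122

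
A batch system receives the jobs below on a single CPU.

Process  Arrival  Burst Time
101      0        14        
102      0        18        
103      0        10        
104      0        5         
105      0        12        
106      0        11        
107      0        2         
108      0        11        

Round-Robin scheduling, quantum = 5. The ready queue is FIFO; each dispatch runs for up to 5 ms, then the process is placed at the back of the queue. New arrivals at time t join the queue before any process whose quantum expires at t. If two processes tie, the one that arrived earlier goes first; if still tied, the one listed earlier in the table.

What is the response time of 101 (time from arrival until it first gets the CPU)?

Gantt: | 101 0-5 | 102 5-10 | 103 10-15 | 104 15-20 | 105 20-25 | 106 25-30 | 107 30-32 | 108 32-37 | 101 37-42 | 102 42-47 | 103 47-52 | 105 52-57 | 106 57-62 | 108 62-67 | 101 67-71 | 102 71-76 | 105 76-78 | 106 78-79 | 108 79-80 | 102 80-83 |
Completion: 101=71  102=83  103=52  104=20  105=78  106=79  107=32  108=80
Response(101) = first start − arrival = 0 − 0 = 0

0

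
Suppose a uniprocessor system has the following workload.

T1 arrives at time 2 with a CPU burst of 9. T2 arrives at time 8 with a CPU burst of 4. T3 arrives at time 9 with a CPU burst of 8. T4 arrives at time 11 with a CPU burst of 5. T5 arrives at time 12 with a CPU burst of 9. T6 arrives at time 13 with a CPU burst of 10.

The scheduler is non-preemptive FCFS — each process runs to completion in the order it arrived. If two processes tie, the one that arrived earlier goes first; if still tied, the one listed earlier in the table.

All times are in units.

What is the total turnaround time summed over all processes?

106

Schedule: | idle 0-2 | T1 2-11 | T2 11-15 | T3 15-23 | T4 23-28 | T5 28-37 | T6 37-47 |
Completion: T1=11  T2=15  T3=23  T4=28  T5=37  T6=47
Turnaround = completion − arrival: T1=9, T2=7, T3=14, T4=17, T5=25, T6=34
Total turnaround = 9 + 7 + 14 + 17 + 25 + 34 = 106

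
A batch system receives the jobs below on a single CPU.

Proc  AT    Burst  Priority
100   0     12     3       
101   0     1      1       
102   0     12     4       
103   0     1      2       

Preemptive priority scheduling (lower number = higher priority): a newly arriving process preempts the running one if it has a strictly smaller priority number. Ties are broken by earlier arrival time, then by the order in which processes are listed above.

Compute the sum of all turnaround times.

Schedule: | 101 0-1 | 103 1-2 | 100 2-14 | 102 14-26 |
Completion: 100=14  101=1  102=26  103=2
Turnaround = completion − arrival: 100=14, 101=1, 102=26, 103=2
Total turnaround = 14 + 1 + 26 + 2 = 43

43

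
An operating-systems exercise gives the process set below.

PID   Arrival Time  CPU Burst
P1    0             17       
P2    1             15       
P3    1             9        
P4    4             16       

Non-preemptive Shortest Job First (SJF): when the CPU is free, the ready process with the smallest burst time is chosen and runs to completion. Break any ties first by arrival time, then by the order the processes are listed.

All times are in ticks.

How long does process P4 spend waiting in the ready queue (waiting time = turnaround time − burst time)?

Timeline: | P1 0-17 | P3 17-26 | P2 26-41 | P4 41-57 |
Completion: P1=17  P2=41  P3=26  P4=57
Turnaround (C−A): P1=17  P2=40  P3=25  P4=53
Waiting(P4) = turnaround − burst = 53 − 16 = 37

37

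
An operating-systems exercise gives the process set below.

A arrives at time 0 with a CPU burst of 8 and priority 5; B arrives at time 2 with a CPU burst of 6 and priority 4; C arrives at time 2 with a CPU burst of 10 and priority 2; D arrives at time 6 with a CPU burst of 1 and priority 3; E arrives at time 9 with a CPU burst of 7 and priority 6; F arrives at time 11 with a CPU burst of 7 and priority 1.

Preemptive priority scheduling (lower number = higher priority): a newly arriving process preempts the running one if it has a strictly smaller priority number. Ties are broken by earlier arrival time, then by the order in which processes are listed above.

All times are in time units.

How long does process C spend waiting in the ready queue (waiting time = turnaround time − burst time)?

7

Schedule: | A 0-2 | C 2-11 | F 11-18 | C 18-19 | D 19-20 | B 20-26 | A 26-32 | E 32-39 |
Completion: A=32  B=26  C=19  D=20  E=39  F=18
Turnaround (C−A): A=32  B=24  C=17  D=14  E=30  F=7
Waiting(C) = turnaround − burst = 17 − 10 = 7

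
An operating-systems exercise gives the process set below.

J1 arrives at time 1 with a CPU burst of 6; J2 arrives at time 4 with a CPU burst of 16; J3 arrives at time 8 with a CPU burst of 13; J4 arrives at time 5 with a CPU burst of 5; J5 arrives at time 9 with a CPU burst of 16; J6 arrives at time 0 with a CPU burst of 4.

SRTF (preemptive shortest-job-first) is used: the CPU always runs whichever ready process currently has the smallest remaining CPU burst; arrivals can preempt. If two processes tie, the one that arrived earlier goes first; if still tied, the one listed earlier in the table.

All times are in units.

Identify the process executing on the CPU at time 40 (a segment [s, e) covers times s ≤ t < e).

Schedule: | J6 0-4 | J1 4-10 | J4 10-15 | J3 15-28 | J2 28-44 | J5 44-60 |
Completion: J1=10  J2=44  J3=28  J4=15  J5=60  J6=4
Turnaround (C−A): J1=9  J2=40  J3=20  J4=10  J5=51  J6=4

J2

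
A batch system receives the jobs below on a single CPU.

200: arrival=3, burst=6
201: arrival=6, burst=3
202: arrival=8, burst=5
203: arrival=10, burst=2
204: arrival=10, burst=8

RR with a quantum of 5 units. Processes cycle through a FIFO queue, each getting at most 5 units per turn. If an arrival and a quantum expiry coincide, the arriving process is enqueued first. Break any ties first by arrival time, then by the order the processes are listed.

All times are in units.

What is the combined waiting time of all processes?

29

Gantt: | idle 0-3 | 200 3-8 | 201 8-11 | 202 11-16 | 200 16-17 | 203 17-19 | 204 19-27 |
Completion: 200=17  201=11  202=16  203=19  204=27
Turnaround (C−A): 200=14  201=5  202=8  203=9  204=17
Waiting = turnaround − burst: 200=8, 201=2, 202=3, 203=7, 204=9
Total waiting = 8 + 2 + 3 + 7 + 9 = 29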